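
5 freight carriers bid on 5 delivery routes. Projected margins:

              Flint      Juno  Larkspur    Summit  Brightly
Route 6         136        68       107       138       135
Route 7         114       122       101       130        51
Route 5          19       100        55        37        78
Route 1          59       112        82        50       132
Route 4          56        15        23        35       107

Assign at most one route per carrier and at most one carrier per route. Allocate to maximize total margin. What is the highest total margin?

Optimal: Flint→Route 6 ($136k), Juno→Route 5 ($100k), Larkspur→Route 1 ($82k), Summit→Route 7 ($130k), Brightly→Route 4 ($107k) — total 136+100+82+130+107 = $555k.
Column-greedy (each route in turn goes to its best remaining carrier) gives $476k, worse by 79.
Next-best assignment: Flint→Route 7, Juno→Route 5, Larkspur→Route 1, Summit→Route 6, Brightly→Route 4 = $541k.
Swapping Juno↔Larkspur (Juno→Route 1 $112k, Larkspur→Route 5 $55k) loses 15.

Maximum total: $555k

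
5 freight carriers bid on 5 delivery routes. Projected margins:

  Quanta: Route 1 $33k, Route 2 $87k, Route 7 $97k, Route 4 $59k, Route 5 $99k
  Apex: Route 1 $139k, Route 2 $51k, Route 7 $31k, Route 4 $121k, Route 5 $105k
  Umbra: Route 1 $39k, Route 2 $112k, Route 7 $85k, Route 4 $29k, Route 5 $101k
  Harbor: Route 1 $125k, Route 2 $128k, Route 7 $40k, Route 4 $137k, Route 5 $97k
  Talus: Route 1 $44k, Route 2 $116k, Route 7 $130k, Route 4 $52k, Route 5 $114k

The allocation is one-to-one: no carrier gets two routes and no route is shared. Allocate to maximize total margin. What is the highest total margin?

Optimal: Quanta→Route 5 ($99k), Apex→Route 1 ($139k), Umbra→Route 2 ($112k), Harbor→Route 4 ($137k), Talus→Route 7 ($130k) — total 99+139+112+137+130 = $617k.
Column-greedy (each route in turn goes to its best remaining carrier) gives $557k, worse by 60.
Checked against all permutations: $617k is optimal.

Maximum total: $617k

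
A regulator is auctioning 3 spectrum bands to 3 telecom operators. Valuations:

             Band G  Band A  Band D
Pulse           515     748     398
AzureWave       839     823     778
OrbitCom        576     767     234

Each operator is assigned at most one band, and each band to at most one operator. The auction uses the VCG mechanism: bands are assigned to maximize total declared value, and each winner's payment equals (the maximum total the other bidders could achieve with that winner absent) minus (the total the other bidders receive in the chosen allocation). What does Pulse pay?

Efficient allocation: Pulse→Band A ($748M), AzureWave→Band D ($778M), OrbitCom→Band G ($576M); total welfare W = $2102M.
Pulse receives Band A at value $748M, so the others get W − 748 = $1354M.
Without Pulse: best allocation of the remaining 2 bidders over all 3 bands is AzureWave→Band G ($839M), OrbitCom→Band A ($767M), total $1606M.
VCG payment = (others' best without Pulse) − (others' welfare with Pulse) = 1606 − 1354 = $252M.

Pulse pays $252M.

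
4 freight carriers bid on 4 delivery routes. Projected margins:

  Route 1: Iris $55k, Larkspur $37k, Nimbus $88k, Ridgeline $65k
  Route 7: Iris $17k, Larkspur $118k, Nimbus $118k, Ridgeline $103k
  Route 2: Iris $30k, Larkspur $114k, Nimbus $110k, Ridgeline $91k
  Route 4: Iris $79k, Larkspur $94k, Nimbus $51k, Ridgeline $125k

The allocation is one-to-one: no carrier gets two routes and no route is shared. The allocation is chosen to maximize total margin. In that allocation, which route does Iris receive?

Iris receives Route 1.

Treat this as an assignment problem: match each carrier to one route.
Optimal: Iris→Route 1 ($55k), Larkspur→Route 2 ($114k), Nimbus→Route 7 ($118k), Ridgeline→Route 4 ($125k) — total 55+114+118+125 = $412k.
Next-best assignment: Iris→Route 1, Larkspur→Route 7, Nimbus→Route 2, Ridgeline→Route 4 = $408k.
Checked against all permutations: $412k is optimal.
Iris's own top route is Route 4 ($79k), but forcing Iris→Route 4 and reassigning the rest optimally gives only $384k — worse by 28.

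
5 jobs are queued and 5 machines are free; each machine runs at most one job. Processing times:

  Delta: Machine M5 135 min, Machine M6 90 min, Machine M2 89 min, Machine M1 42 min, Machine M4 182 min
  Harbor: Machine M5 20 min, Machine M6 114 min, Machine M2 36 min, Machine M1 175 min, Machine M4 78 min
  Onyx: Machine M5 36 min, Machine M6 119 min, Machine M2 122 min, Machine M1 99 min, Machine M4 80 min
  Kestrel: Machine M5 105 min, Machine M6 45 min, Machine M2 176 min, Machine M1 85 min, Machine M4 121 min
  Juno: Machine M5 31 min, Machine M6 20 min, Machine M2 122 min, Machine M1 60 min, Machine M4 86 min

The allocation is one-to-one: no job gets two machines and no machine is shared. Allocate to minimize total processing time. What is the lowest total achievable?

Minimum total: 234 min

Treat this as an assignment problem: match each job to one machine.
Optimal: Delta→Machine M1 (42 min), Harbor→Machine M2 (36 min), Onyx→Machine M4 (80 min), Kestrel→Machine M6 (45 min), Juno→Machine M5 (31 min) — total 42+36+80+45+31 = 234 min.
Column-greedy (each machine in turn goes to its cheapest remaining job) gives 294 min, worse by 60.
Next-best assignment: Delta→Machine M1, Harbor→Machine M2, Onyx→Machine M5, Kestrel→Machine M6, Juno→Machine M4 = 245 min.
No other one-to-one assignment undercuts 234 min.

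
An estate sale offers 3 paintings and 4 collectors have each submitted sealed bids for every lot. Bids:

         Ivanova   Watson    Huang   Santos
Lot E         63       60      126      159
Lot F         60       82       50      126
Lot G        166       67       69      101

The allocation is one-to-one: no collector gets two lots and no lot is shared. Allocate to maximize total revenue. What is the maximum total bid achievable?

Optimal: Huang→Lot E ($126), Santos→Lot F ($126), Ivanova→Lot G ($166) — total 126+126+166 = $418.
Column-greedy (each lot in turn goes to its best remaining collector) gives $407, worse by 11.
Next-best assignment: Santos→Lot E, Watson→Lot F, Ivanova→Lot G = $407.
Swapping Ivanova↔Santos (Ivanova→Lot F $60, Santos→Lot G $101) loses 131.
No other one-to-one assignment exceeds $418.

Max total: $418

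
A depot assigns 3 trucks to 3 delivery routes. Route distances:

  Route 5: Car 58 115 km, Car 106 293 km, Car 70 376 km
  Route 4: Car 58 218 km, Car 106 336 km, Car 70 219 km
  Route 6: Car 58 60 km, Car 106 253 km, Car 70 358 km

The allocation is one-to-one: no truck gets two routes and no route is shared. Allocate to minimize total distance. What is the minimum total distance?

Optimal: Car 58→Route 6 (60 km), Car 106→Route 5 (293 km), Car 70→Route 4 (219 km) — total 60+293+219 = 572 km.
Column-greedy (each route in turn goes to its cheapest remaining truck) gives 587 km, worse by 15.
Next-best assignment: Car 58→Route 5, Car 106→Route 6, Car 70→Route 4 = 587 km.
No other one-to-one assignment undercuts 572 km.

Min total: 572 km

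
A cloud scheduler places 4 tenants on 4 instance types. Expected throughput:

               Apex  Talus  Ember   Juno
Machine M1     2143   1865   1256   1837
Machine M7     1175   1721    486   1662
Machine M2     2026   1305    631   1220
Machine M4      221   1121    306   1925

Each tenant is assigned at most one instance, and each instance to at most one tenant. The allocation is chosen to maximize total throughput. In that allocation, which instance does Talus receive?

This is a one-to-one assignment (maximum-weight bipartite matching).
Optimal: Apex→Machine M2 (2026 ops/s), Talus→Machine M7 (1721 ops/s), Ember→Machine M1 (1256 ops/s), Juno→Machine M4 (1925 ops/s) — total 2026+1721+1256+1925 = 6928 ops/s.
No other one-to-one assignment exceeds 6928 ops/s.
Talus's own top instance is Machine M1 (1865 ops/s), but forcing Talus→Machine M1 and reassigning the rest optimally gives only 6302 ops/s — worse by 626.

Talus receives Machine M7.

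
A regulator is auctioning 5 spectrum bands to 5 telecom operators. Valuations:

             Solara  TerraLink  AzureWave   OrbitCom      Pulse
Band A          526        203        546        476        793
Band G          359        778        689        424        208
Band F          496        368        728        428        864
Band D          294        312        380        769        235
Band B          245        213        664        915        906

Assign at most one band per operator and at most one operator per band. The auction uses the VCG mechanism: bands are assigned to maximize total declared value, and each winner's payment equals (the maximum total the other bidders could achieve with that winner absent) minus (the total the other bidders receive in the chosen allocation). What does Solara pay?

Solara pays $33M.

Efficient allocation: Solara→Band A ($526M), TerraLink→Band G ($778M), AzureWave→Band F ($728M), OrbitCom→Band D ($769M), Pulse→Band B ($906M); total welfare W = $3707M.
Solara receives Band A at value $526M, so the others get W − 526 = $3181M.
Without Solara: best allocation of the remaining 4 bidders over all 5 bands is TerraLink→Band G ($778M), AzureWave→Band F ($728M), OrbitCom→Band B ($915M), Pulse→Band A ($793M), total $3214M.
VCG payment = (others' best without Solara) − (others' welfare with Solara) = 3214 − 3181 = $33M.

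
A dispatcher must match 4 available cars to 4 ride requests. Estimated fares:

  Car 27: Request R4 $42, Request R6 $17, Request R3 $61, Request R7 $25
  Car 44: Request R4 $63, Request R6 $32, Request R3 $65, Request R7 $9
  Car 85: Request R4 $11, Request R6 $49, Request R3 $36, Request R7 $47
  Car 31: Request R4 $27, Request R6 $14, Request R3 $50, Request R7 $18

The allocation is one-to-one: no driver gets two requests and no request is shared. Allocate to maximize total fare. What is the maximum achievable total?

Max total: $191

Treat this as an assignment problem: match each driver to one request.
Optimal: Car 27→Request R3 ($61), Car 44→Request R4 ($63), Car 85→Request R6 ($49), Car 31→Request R7 ($18) — total 61+63+49+18 = $191.
Max-entry greedy (repeatedly take the single best remaining cell) gives $174, worse by 17.
Swapping Car 31↔Car 85 (Car 31→Request R6 $14, Car 85→Request R7 $47) loses 6.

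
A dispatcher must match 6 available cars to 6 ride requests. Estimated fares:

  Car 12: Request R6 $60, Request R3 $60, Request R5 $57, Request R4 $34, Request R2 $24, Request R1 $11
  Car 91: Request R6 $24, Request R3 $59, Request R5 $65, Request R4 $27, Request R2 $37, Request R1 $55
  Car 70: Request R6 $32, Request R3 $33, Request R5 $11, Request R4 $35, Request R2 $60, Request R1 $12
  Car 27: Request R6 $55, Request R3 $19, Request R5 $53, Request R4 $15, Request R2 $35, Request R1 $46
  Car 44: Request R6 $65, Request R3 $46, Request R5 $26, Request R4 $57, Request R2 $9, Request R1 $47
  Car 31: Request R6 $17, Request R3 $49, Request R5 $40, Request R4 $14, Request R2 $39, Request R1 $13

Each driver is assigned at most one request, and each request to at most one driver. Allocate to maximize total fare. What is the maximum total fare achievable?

This is a one-to-one assignment (maximum-weight bipartite matching).
Optimal: Car 12→Request R6 ($60), Car 91→Request R5 ($65), Car 70→Request R2 ($60), Car 27→Request R1 ($46), Car 44→Request R4 ($57), Car 31→Request R3 ($49) — total 60+65+60+46+57+49 = $337.
Column-greedy (each request in turn goes to its best remaining driver) gives $310, worse by 27.
Next-best assignment: Car 12→Request R6, Car 91→Request R1, Car 70→Request R2, Car 27→Request R5, Car 44→Request R4, Car 31→Request R3 = $334.

Max total: $337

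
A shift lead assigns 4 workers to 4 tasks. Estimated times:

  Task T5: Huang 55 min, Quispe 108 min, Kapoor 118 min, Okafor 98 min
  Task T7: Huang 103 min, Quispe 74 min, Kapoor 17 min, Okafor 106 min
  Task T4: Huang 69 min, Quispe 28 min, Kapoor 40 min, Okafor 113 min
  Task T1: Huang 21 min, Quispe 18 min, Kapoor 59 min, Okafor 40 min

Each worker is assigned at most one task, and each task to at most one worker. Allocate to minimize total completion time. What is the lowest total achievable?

Minimum total: 140 min

Optimal: Huang→Task T5 (55 min), Quispe→Task T4 (28 min), Kapoor→Task T7 (17 min), Okafor→Task T1 (40 min) — total 55+28+17+40 = 140 min.
Row-greedy (each worker in turn takes its cheapest remaining task) gives 164 min, worse by 24.
Next-best assignment: Huang→Task T1, Quispe→Task T4, Kapoor→Task T7, Okafor→Task T5 = 164 min.
Swapping Okafor↔Quispe (Okafor→Task T4 113 min, Quispe→Task T1 18 min) adds 63.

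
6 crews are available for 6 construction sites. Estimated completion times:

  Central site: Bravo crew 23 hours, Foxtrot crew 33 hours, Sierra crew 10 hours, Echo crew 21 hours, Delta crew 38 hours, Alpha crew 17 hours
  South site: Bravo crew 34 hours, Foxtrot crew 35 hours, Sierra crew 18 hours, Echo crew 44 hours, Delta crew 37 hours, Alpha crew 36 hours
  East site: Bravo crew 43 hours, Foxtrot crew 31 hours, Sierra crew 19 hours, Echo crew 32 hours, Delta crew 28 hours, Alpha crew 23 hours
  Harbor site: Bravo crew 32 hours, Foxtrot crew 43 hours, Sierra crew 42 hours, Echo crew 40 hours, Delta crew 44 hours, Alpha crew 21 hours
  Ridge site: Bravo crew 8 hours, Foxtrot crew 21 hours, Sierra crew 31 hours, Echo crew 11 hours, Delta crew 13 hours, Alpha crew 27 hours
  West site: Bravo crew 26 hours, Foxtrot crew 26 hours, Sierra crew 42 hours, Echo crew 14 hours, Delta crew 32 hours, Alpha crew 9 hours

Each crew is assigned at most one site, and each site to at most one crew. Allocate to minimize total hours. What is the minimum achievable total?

Treat this as an assignment problem: match each crew to one site.
Optimal: Bravo crew→Ridge site (8 hours), Foxtrot crew→South site (35 hours), Sierra crew→Central site (10 hours), Echo crew→West site (14 hours), Delta crew→East site (28 hours), Alpha crew→Harbor site (21 hours) — total 8+35+10+14+28+21 = 116 hours.
Every other assignment is strictly worse.

Min total: 116 hours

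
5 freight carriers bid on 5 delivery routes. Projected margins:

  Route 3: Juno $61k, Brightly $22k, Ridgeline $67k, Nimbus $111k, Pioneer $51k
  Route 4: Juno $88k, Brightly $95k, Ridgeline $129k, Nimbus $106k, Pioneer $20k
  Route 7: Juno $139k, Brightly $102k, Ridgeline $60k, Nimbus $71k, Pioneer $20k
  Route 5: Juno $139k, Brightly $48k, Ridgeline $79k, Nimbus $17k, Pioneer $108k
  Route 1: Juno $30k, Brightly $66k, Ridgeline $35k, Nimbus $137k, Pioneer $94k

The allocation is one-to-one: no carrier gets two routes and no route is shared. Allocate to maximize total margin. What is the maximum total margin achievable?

Optimal: Juno→Route 5 ($139k), Brightly→Route 7 ($102k), Ridgeline→Route 4 ($129k), Nimbus→Route 3 ($111k), Pioneer→Route 1 ($94k) — total 139+102+129+111+94 = $575k.
Column-greedy (each route in turn goes to its best remaining carrier) gives $553k, worse by 22.
Next-best assignment: Juno→Route 5, Brightly→Route 7, Ridgeline→Route 4, Nimbus→Route 1, Pioneer→Route 3 = $558k.
Swapping Juno↔Brightly (Juno→Route 7 $139k, Brightly→Route 5 $48k) loses 54.
Checked against all permutations: $575k is optimal.

Maximum total: $575k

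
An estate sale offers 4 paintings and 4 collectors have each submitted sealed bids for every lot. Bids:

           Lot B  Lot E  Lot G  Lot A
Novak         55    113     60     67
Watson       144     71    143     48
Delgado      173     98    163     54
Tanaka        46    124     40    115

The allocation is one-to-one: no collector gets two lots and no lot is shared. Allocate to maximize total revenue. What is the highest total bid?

Maximum total: $544

Optimal: Novak→Lot E ($113), Watson→Lot G ($143), Delgado→Lot B ($173), Tanaka→Lot A ($115) — total 113+143+173+115 = $544.
Max-entry greedy (repeatedly take the single best remaining cell) gives $507, worse by 37.
Next-best assignment: Novak→Lot E, Watson→Lot B, Delgado→Lot G, Tanaka→Lot A = $535.
Checked against all permutations: $544 is optimal.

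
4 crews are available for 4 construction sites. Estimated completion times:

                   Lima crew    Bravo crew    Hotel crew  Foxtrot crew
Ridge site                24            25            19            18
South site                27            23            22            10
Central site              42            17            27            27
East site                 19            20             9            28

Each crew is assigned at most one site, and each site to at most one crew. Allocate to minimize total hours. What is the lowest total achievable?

Optimal: Lima crew→Ridge site (24 hours), Bravo crew→Central site (17 hours), Hotel crew→East site (9 hours), Foxtrot crew→South site (10 hours) — total 24+17+9+10 = 60 hours.
Column-greedy (each site in turn goes to its cheapest remaining crew) gives 76 hours, worse by 16.
Next-best assignment: Lima crew→East site, Bravo crew→Central site, Hotel crew→Ridge site, Foxtrot crew→South site = 65 hours.
Every other assignment is strictly worse.

Minimum total: 60 hours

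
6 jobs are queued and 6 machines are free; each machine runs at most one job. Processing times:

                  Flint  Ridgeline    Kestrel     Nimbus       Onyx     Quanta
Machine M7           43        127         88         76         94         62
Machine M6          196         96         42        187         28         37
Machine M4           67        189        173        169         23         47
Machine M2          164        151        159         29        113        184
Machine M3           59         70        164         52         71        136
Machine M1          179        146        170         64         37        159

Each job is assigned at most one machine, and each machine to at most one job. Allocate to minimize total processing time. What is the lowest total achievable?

Min total: 268 min

Optimal: Flint→Machine M7 (43 min), Ridgeline→Machine M3 (70 min), Kestrel→Machine M6 (42 min), Nimbus→Machine M2 (29 min), Onyx→Machine M1 (37 min), Quanta→Machine M4 (47 min) — total 43+70+42+29+37+47 = 268 min.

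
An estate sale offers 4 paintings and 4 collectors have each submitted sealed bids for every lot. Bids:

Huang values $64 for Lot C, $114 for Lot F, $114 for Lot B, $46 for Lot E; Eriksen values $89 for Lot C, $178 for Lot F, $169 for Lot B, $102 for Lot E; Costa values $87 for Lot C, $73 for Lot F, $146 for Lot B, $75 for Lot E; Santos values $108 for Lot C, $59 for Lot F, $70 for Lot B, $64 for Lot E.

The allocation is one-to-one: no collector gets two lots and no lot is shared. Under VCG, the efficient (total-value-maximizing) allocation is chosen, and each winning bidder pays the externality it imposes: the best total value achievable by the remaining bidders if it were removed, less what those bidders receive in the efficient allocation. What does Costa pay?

Costa pays $68.

Efficient allocation: Huang→Lot E ($46), Eriksen→Lot F ($178), Costa→Lot B ($146), Santos→Lot C ($108); total welfare W = $478.
Costa receives Lot B at value $146, so the others get W − 146 = $332.
Without Costa: best allocation of the remaining 3 bidders over all 4 lots is Huang→Lot B ($114), Eriksen→Lot F ($178), Santos→Lot C ($108), total $400.
VCG payment = (others' best without Costa) − (others' welfare with Costa) = 400 − 332 = $68.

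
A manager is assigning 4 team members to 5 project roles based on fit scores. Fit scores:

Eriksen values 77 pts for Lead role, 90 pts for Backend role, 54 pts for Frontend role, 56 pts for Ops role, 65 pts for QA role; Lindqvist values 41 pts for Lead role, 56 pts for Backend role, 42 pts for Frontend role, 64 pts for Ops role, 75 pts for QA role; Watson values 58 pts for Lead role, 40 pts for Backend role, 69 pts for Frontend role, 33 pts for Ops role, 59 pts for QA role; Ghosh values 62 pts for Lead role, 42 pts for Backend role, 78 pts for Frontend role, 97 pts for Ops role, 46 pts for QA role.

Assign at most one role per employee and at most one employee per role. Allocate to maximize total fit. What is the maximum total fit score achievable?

Max total: 331 pts

Optimal: Eriksen→Backend role (90 pts), Lindqvist→QA role (75 pts), Watson→Frontend role (69 pts), Ghosh→Ops role (97 pts) — total 90+75+69+97 = 331 pts.
Column-greedy (each role in turn goes to its best remaining employee) gives 244 pts, worse by 87.
No other one-to-one assignment exceeds 331 pts.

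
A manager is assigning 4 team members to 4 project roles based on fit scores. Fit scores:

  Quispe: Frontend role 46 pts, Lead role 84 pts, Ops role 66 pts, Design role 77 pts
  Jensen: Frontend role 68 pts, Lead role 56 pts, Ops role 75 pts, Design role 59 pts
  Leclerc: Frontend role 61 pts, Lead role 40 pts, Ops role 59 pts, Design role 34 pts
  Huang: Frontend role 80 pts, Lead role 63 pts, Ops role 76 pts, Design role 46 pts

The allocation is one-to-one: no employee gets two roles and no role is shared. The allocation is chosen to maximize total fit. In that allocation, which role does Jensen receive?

Optimal: Quispe→Lead role (84 pts), Jensen→Design role (59 pts), Leclerc→Ops role (59 pts), Huang→Frontend role (80 pts) — total 84+59+59+80 = 282 pts.
Column-greedy (each role in turn goes to its best remaining employee) gives 273 pts, worse by 9.
Swapping Quispe↔Huang (Quispe→Frontend role 46 pts, Huang→Lead role 63 pts) loses 55.
Jensen's own top role is Ops role (75 pts), but forcing Jensen→Ops role and reassigning the rest optimally gives only 276 pts — worse by 6.

Jensen receives Design role.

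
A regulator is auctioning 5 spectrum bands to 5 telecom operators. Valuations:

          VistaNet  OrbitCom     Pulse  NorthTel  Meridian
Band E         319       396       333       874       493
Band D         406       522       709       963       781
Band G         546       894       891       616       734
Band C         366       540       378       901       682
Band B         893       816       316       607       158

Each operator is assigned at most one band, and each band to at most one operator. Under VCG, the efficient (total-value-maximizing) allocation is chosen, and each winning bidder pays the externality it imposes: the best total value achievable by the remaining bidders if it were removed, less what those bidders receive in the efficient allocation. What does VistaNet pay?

VistaNet pays $230M.

Efficient allocation: VistaNet→Band B ($893M), OrbitCom→Band G ($894M), Pulse→Band D ($709M), NorthTel→Band E ($874M), Meridian→Band C ($682M); total welfare W = $4052M.
VistaNet receives Band B at value $893M, so the others get W − 893 = $3159M.
Without VistaNet: best allocation of the remaining 4 bidders over all 5 bands is OrbitCom→Band B ($816M), Pulse→Band G ($891M), NorthTel→Band C ($901M), Meridian→Band D ($781M), total $3389M.
VCG payment = (others' best without VistaNet) − (others' welfare with VistaNet) = 3389 − 3159 = $230M.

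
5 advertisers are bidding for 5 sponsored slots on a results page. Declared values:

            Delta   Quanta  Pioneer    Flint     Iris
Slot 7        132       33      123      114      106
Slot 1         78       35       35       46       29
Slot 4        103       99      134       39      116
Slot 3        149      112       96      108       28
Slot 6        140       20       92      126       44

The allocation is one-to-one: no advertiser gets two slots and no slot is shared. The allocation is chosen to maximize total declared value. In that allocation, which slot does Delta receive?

Optimal: Delta→Slot 1 ($78), Quanta→Slot 3 ($112), Pioneer→Slot 4 ($134), Flint→Slot 6 ($126), Iris→Slot 7 ($106) — total 78+112+134+126+106 = $556.
Next-best assignment: Delta→Slot 1, Quanta→Slot 3, Pioneer→Slot 7, Flint→Slot 6, Iris→Slot 4 = $555.
Delta's own top slot is Slot 3 ($149), but forcing Delta→Slot 3 and reassigning the rest optimally gives only $550 — worse by 6.

Delta receives Slot 1.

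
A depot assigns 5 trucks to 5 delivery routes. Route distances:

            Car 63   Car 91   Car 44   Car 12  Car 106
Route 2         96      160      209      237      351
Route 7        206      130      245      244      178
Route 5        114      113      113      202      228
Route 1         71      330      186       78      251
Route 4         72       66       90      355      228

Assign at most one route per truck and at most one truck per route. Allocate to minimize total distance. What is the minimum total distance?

Optimal: Car 63→Route 2 (96 km), Car 91→Route 4 (66 km), Car 44→Route 5 (113 km), Car 12→Route 1 (78 km), Car 106→Route 7 (178 km) — total 96+66+113+78+178 = 531 km.
Column-greedy (each route in turn goes to its cheapest remaining truck) gives 645 km, worse by 114.
Next-best assignment: Car 63→Route 2, Car 91→Route 5, Car 44→Route 4, Car 12→Route 1, Car 106→Route 7 = 555 km.

Min total: 531 km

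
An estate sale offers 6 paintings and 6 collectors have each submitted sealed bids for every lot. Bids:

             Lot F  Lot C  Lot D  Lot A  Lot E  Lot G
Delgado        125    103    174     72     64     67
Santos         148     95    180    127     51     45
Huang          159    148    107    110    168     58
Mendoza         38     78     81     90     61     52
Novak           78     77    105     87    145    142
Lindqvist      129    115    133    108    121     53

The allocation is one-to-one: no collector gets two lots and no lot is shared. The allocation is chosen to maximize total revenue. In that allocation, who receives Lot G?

Optimal: Delgado→Lot D ($174), Santos→Lot F ($148), Huang→Lot E ($168), Mendoza→Lot A ($90), Novak→Lot G ($142), Lindqvist→Lot C ($115) — total 174+148+168+90+142+115 = $837.
Column-greedy (each lot in turn goes to its best remaining collector) gives $756, worse by 81.
Next-best assignment: Delgado→Lot D, Santos→Lot F, Huang→Lot C, Mendoza→Lot A, Novak→Lot G, Lindqvist→Lot E = $823.
Novak's own top lot is Lot E ($145), but forcing Novak→Lot E and reassigning the rest optimally gives only $775 — worse by 62.

Novak receives Lot G.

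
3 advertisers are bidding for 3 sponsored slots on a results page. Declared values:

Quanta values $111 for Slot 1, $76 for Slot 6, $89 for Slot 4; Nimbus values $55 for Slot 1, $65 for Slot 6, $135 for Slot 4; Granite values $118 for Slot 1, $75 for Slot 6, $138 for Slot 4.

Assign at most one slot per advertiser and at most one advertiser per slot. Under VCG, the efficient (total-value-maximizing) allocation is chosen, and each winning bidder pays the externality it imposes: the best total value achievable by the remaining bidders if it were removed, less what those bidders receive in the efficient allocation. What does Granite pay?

Granite pays $35.

Efficient allocation: Quanta→Slot 6 ($76), Nimbus→Slot 4 ($135), Granite→Slot 1 ($118); total welfare W = $329.
Granite receives Slot 1 at value $118, so the others get W − 118 = $211.
Without Granite: best allocation of the remaining 2 bidders over all 3 slots is Quanta→Slot 1 ($111), Nimbus→Slot 4 ($135), total $246.
VCG payment = (others' best without Granite) − (others' welfare with Granite) = 246 − 211 = $35.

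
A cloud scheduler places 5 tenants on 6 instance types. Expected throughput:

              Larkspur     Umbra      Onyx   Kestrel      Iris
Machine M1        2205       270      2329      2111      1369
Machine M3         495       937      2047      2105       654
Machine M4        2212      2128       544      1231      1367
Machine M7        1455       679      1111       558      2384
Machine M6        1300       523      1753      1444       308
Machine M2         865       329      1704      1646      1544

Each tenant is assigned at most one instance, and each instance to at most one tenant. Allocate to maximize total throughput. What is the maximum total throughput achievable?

Maximum total: 10575 ops/s

Optimal: Larkspur→Machine M1 (2205 ops/s), Umbra→Machine M4 (2128 ops/s), Onyx→Machine M6 (1753 ops/s), Kestrel→Machine M3 (2105 ops/s), Iris→Machine M7 (2384 ops/s) — total 2205+2128+1753+2105+2384 = 10575 ops/s.
Max-entry greedy (repeatedly take the single best remaining cell) gives 9553 ops/s, worse by 1022.
Next-best assignment: Larkspur→Machine M1, Umbra→Machine M4, Onyx→Machine M2, Kestrel→Machine M3, Iris→Machine M7 = 10526 ops/s.
Every other assignment is strictly worse.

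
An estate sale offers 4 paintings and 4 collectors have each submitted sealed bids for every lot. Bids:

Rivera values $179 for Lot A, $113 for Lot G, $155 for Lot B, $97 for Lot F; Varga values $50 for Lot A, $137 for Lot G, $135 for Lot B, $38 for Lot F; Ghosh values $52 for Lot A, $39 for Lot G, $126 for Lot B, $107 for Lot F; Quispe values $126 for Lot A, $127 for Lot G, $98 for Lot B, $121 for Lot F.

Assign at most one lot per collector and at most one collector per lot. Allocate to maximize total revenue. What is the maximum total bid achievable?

Optimal: Rivera→Lot A ($179), Varga→Lot G ($137), Ghosh→Lot B ($126), Quispe→Lot F ($121) — total 179+137+126+121 = $563.
Next-best assignment: Rivera→Lot A, Varga→Lot B, Ghosh→Lot F, Quispe→Lot G = $548.
Swapping Varga↔Ghosh (Varga→Lot B $135, Ghosh→Lot G $39) loses 89.
Every other assignment is strictly worse.

Max total: $563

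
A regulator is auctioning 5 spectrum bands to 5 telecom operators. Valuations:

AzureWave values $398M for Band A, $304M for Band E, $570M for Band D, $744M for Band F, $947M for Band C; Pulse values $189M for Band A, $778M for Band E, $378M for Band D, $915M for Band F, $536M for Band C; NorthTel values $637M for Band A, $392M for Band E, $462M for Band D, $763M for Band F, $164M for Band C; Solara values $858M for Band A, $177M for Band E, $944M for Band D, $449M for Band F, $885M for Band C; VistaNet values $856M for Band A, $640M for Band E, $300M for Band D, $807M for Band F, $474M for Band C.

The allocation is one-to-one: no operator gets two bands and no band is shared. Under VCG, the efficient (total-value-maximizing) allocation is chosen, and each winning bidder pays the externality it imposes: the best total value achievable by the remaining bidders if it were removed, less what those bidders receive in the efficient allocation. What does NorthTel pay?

Efficient allocation: AzureWave→Band C ($947M), Pulse→Band E ($778M), NorthTel→Band F ($763M), Solara→Band D ($944M), VistaNet→Band A ($856M); total welfare W = $4288M.
NorthTel receives Band F at value $763M, so the others get W − 763 = $3525M.
Without NorthTel: best allocation of the remaining 4 bidders over all 5 bands is AzureWave→Band C ($947M), Pulse→Band F ($915M), Solara→Band D ($944M), VistaNet→Band A ($856M), total $3662M.
VCG payment = (others' best without NorthTel) − (others' welfare with NorthTel) = 3662 − 3525 = $137M.

NorthTel pays $137M.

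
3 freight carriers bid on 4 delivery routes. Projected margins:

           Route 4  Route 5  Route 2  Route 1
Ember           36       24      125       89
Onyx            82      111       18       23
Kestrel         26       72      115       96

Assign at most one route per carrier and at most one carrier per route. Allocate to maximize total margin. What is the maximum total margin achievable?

Max total: $332k

Optimal: Ember→Route 2 ($125k), Onyx→Route 5 ($111k), Kestrel→Route 1 ($96k) — total 125+111+96 = $332k.
Column-greedy (each route in turn goes to its best remaining carrier) gives $279k, worse by 53.
Swapping Onyx↔Kestrel (Onyx→Route 1 $23k, Kestrel→Route 5 $72k) loses 112.
Checked against all permutations: $332k is optimal.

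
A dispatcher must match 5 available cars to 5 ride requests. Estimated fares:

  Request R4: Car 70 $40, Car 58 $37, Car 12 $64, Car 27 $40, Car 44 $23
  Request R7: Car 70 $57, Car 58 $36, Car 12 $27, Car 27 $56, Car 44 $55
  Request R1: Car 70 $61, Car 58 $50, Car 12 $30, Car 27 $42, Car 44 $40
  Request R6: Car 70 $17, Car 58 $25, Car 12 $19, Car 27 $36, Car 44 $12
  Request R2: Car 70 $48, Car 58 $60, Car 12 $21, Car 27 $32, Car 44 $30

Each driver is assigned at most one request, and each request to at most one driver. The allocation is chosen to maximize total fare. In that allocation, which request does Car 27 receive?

Car 27 receives Request R6.

This is the linear assignment problem.
Optimal: Car 70→Request R1 ($61), Car 58→Request R2 ($60), Car 12→Request R4 ($64), Car 27→Request R6 ($36), Car 44→Request R7 ($55) — total 61+60+64+36+55 = $276.
Max-entry greedy (repeatedly take the single best remaining cell) gives $253, worse by 23.
Next-best assignment: Car 70→Request R7, Car 58→Request R2, Car 12→Request R4, Car 27→Request R6, Car 44→Request R1 = $257.
Car 27's own top request is Request R7 ($56), but forcing Car 27→Request R7 and reassigning the rest optimally gives only $253 — worse by 23.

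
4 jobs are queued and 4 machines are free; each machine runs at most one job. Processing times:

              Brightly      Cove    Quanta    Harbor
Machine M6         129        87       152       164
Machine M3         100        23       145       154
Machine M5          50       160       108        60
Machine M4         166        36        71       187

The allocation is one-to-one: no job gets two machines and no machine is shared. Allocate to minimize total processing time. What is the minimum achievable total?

Min total: 283 min

Optimal: Brightly→Machine M6 (129 min), Cove→Machine M3 (23 min), Quanta→Machine M4 (71 min), Harbor→Machine M5 (60 min) — total 129+23+71+60 = 283 min.
Min-entry greedy (repeatedly take the single cheapest remaining cell) gives 308 min, worse by 25.
Swapping Brightly↔Harbor (Brightly→Machine M5 50 min, Harbor→Machine M6 164 min) adds 25.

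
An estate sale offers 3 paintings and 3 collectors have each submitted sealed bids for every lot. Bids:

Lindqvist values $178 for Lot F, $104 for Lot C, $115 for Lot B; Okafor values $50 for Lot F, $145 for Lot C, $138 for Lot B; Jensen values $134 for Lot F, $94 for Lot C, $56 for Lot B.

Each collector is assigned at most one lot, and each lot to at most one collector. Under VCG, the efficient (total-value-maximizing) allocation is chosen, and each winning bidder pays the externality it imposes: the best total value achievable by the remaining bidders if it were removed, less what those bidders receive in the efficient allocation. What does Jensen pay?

Jensen pays $7.

Efficient allocation: Lindqvist→Lot F ($178), Okafor→Lot B ($138), Jensen→Lot C ($94); total welfare W = $410.
Jensen receives Lot C at value $94, so the others get W − 94 = $316.
Without Jensen: best allocation of the remaining 2 bidders over all 3 lots is Lindqvist→Lot F ($178), Okafor→Lot C ($145), total $323.
VCG payment = (others' best without Jensen) − (others' welfare with Jensen) = 323 − 316 = $7.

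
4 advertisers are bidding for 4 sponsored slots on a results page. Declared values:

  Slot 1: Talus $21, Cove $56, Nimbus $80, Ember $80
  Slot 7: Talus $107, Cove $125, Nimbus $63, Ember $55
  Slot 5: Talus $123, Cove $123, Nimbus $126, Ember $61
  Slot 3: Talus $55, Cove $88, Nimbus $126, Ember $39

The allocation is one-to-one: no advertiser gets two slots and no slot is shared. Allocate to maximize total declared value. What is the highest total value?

Max total: $454

Optimal: Talus→Slot 5 ($123), Cove→Slot 7 ($125), Nimbus→Slot 3 ($126), Ember→Slot 1 ($80) — total 123+125+126+80 = $454.
Max-entry greedy (repeatedly take the single best remaining cell) gives $386, worse by 68.
Next-best assignment: Talus→Slot 7, Cove→Slot 5, Nimbus→Slot 3, Ember→Slot 1 = $436.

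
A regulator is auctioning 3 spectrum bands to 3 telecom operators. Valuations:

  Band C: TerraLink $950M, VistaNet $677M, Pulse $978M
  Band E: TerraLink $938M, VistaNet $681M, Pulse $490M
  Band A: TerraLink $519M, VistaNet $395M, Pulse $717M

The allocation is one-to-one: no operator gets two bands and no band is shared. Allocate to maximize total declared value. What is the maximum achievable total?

Optimal: TerraLink→Band C ($950M), VistaNet→Band E ($681M), Pulse→Band A ($717M) — total 950+681+717 = $2348M.
Max-entry greedy (repeatedly take the single best remaining cell) gives $2311M, worse by 37.

Max total: $2348M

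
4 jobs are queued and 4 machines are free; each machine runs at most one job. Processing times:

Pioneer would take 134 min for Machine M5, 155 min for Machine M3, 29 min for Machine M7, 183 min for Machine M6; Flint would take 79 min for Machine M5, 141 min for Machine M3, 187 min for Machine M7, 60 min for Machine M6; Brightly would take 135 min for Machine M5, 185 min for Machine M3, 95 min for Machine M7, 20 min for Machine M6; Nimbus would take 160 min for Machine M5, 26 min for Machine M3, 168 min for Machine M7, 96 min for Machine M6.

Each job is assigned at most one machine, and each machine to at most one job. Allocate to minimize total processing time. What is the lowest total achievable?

Minimum total: 154 min

Optimal: Pioneer→Machine M7 (29 min), Flint→Machine M5 (79 min), Brightly→Machine M6 (20 min), Nimbus→Machine M3 (26 min) — total 29+79+20+26 = 154 min.
Row-greedy (each job in turn takes its cheapest remaining machine) gives 250 min, worse by 96.
Checked against all permutations: 154 min is optimal.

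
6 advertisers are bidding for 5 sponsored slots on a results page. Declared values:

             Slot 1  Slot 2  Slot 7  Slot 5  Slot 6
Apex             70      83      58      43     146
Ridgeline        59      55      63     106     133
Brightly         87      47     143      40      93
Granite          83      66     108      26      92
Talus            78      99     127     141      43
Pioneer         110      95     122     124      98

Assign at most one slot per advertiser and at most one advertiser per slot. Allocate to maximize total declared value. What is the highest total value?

Treat this as an assignment problem: match each advertiser to one slot.
Optimal: Pioneer→Slot 1 ($110), Apex→Slot 2 ($83), Brightly→Slot 7 ($143), Talus→Slot 5 ($141), Ridgeline→Slot 6 ($133) — total 110+83+143+141+133 = $610.
Column-greedy (each slot in turn goes to its best remaining advertiser) gives $604, worse by 6.
Swapping Talus↔Apex (Talus→Slot 2 $99, Apex→Slot 5 $43) loses 82.
Every other assignment is strictly worse.

Max total: $610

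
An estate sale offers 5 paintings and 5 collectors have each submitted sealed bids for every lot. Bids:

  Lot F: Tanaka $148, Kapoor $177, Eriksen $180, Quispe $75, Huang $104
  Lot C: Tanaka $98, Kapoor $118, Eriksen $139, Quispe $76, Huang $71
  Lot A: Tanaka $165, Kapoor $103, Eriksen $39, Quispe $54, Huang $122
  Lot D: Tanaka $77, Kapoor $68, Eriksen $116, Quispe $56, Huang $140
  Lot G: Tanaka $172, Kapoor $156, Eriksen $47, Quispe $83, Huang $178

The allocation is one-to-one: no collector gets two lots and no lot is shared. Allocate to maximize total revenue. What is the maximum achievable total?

Optimal: Tanaka→Lot A ($165), Kapoor→Lot G ($156), Eriksen→Lot F ($180), Quispe→Lot C ($76), Huang→Lot D ($140) — total 165+156+180+76+140 = $717.
Swapping Quispe↔Eriksen (Quispe→Lot F $75, Eriksen→Lot C $139) loses 42.
No other one-to-one assignment exceeds $717.

Maximum total: $717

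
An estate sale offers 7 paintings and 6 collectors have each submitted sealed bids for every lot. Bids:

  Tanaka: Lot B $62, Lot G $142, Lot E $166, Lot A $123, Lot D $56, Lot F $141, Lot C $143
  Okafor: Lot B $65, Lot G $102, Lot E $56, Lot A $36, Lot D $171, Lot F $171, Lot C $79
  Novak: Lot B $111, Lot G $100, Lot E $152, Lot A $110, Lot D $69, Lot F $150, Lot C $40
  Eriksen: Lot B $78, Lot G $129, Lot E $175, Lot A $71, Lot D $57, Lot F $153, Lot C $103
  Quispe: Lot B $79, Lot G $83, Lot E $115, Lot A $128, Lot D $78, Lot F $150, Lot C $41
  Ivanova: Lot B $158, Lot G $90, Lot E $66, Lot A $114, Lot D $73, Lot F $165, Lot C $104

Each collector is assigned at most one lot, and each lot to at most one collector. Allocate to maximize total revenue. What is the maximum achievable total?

Treat this as an assignment problem: match each collector to one lot.
Optimal: Tanaka→Lot C ($143), Okafor→Lot D ($171), Novak→Lot F ($150), Eriksen→Lot E ($175), Quispe→Lot A ($128), Ivanova→Lot B ($158) — total 143+171+150+175+128+158 = $925.
Checked against all permutations: $925 is optimal.

Maximum total: $925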